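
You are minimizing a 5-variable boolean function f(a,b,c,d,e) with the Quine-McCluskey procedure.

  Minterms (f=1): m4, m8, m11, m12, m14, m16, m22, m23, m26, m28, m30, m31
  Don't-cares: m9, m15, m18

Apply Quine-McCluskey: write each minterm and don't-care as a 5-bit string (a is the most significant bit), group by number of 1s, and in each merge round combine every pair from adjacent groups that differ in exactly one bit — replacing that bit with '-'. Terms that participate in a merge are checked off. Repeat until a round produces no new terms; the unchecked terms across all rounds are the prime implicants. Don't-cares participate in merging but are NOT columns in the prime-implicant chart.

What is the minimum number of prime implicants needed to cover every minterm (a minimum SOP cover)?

Round 0: 00100✓ 01000✓ 01001✓ 01011✓ 01100✓ 01110✓ 01111✓ 10000✓ 10010✓ 10110✓ 10111✓ 11010✓ 11100✓ 11110✓ 11111✓
Round 1: -1100✓ -1110✓ -1111✓ 0-100 01-00 01-11 010-1 0100- 011-0✓ 0111-✓ 1-010✓ 1-110✓ 1-111✓ 10-10✓ 100-0 1011-✓ 11-10✓ 111-0✓ 1111-✓
Round 2: -11-0 -111- 1--10 1-11-
PIs = {-11-0, -111-, 0-100, 01-00, 01-11, 010-1, 0100-, 1--10, 1-11-, 100-0}
Coverage chart:
  m4: 0-100 ←essential
  m8: 01-00,0100-
  m11: 01-11,010-1
  m12: -11-0,0-100,01-00
  m14: -11-0,-111-
  m16: 100-0 ←essential
  m22: 1--10,1-11-
  m23: 1-11- ←essential
  m26: 1--10 ←essential
  m28: -11-0 ←essential
  m30: -11-0,-111-,1--10,1-11-
  m31: -111-,1-11-
Essential: -11-0, 0-100, 1--10, 1-11-, 100-0
Petrick residual → 01-00, 01-11
Min cover (7 terms): bce' + a'cd'e' + a'bd'e' + a'bde + ade' + acd + ab'c'e'

7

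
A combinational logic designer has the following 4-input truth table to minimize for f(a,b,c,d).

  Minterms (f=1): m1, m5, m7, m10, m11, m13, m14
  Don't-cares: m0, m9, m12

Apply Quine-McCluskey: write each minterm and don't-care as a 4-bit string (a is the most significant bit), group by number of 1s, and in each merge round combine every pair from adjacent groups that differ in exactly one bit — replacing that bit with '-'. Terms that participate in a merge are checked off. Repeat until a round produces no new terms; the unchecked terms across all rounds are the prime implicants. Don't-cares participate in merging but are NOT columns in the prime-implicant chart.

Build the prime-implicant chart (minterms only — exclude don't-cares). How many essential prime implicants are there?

1

[col 0] 0000*, 0001*, 0101*, 0111*, 1001*, 1010*, 1011*, 1100*, 1101*, 1110*
[col 1] -001*, -101*, 0-01*, 000-, 01-1, 1-01*, 1-10, 10-1, 101-, 11-0, 110-
[col 2] --01
Prime implicants: --01, 000-, 01-1, 1-10, 10-1, 101-, 11-0, 110-
PI chart (minterm → PIs covering it):
  1 | --01,000-
  5 | --01,01-1
  7 | 01-1  (sole → essential)
  10 | 1-10,101-
  11 | 10-1,101-
  13 | --01,110-
  14 | 1-10,11-0
Essential prime implicants: 01-1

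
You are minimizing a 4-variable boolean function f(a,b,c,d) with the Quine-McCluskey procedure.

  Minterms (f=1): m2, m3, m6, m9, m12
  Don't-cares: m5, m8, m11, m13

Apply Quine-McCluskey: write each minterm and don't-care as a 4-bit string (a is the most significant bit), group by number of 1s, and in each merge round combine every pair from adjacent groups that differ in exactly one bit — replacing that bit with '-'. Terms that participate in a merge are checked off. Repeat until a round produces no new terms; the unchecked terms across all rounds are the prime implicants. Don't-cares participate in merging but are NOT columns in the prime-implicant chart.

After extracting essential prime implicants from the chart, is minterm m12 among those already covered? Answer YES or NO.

YES

[col 0] 0010*, 0011*, 0101*, 0110*, 1000*, 1001*, 1011*, 1100*, 1101*
[col 1] -011, -101, 0-10, 001-, 1-00*, 1-01*, 10-1, 100-*, 110-*
[col 2] 1-0-
Prime implicants: -011, -101, 0-10, 001-, 1-0-, 10-1
PI chart (minterm → PIs covering it):
  2 | 0-10,001-
  3 | -011,001-
  6 | 0-10  (sole → essential)
  9 | 1-0-,10-1
  12 | 1-0-  (sole → essential)
Essential prime implicants: 0-10, 1-0-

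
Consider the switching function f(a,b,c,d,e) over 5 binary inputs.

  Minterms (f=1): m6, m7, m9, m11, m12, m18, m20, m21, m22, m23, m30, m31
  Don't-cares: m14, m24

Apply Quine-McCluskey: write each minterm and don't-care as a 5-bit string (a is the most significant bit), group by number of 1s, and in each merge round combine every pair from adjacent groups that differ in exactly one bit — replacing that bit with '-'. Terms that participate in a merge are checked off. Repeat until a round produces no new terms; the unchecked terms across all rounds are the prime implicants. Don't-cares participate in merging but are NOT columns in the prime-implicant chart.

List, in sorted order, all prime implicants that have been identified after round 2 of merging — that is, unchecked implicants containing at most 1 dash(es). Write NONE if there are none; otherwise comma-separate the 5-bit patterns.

[col 0] 00110*, 00111*, 01001*, 01011*, 01100*, 01110*, 10010*, 10100*, 10101*, 10110*, 10111*, 11000, 11110*, 11111*
[col 1] -0110*, -0111*, -1110*, 0-110*, 0011-*, 010-1, 011-0, 1-110*, 1-111*, 10-10, 101-0*, 101-1*, 1010-*, 1011-*, 1111-*
[col 2] --110, -011-, 1-11-, 101--
Prime implicants: --110, -011-, 010-1, 011-0, 1-11-, 10-10, 101--, 11000

010-1, 011-0, 10-10, 11000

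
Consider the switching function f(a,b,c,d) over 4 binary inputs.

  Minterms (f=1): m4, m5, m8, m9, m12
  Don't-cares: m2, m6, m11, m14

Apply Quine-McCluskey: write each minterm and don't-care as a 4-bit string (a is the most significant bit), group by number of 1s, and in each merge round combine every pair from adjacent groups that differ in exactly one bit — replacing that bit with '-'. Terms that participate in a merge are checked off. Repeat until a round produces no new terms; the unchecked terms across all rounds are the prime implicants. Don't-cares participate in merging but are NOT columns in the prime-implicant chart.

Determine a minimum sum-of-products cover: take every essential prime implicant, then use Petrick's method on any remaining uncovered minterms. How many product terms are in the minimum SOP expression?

Round 0: 0010✓ 0100✓ 0101✓ 0110✓ 1000✓ 1001✓ 1011✓ 1100✓ 1110✓
Round 1: -100✓ -110✓ 0-10 01-0✓ 010- 1-00 10-1 100- 11-0✓
Round 2: -1-0
PIs = {-1-0, 0-10, 010-, 1-00, 10-1, 100-}
Coverage chart:
  m4: -1-0,010-
  m5: 010- ←essential
  m8: 1-00,100-
  m9: 10-1,100-
  m12: -1-0,1-00
Essential: 010-
Petrick residual → -1-0, 100-
Min cover (3 terms): bd' + a'bc' + ab'c'

3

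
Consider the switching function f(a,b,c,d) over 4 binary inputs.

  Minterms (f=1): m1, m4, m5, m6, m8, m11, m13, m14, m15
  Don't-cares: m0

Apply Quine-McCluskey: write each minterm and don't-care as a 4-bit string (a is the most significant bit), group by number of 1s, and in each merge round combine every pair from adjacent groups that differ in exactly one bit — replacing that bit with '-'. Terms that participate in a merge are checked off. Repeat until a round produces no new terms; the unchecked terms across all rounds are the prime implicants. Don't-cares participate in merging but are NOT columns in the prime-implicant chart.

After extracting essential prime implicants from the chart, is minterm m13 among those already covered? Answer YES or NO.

Round 0: 0000✓ 0001✓ 0100✓ 0101✓ 0110✓ 1000✓ 1011✓ 1101✓ 1110✓ 1111✓
Round 1: -000 -101 -110 0-00✓ 0-01✓ 000-✓ 01-0 010-✓ 1-11 11-1 111-
Round 2: 0-0-
PIs = {-000, -101, -110, 0-0-, 01-0, 1-11, 11-1, 111-}
Coverage chart:
  m1: 0-0- ←essential
  m4: 0-0-,01-0
  m5: -101,0-0-
  m6: -110,01-0
  m8: -000 ←essential
  m11: 1-11 ←essential
  m13: -101,11-1
  m14: -110,111-
  m15: 1-11,11-1,111-
Essential: -000, 0-0-, 1-11

NO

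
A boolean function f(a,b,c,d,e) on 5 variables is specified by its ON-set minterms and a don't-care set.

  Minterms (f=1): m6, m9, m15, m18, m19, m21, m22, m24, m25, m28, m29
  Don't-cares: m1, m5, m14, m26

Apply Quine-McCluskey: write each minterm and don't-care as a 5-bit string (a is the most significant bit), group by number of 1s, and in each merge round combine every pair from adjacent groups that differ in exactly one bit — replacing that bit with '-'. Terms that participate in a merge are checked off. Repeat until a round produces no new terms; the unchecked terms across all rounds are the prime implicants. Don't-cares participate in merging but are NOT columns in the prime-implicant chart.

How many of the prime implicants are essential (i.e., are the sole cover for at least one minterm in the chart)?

[col 0] 00001*, 00101*, 00110*, 01001*, 01110*, 01111*, 10010*, 10011*, 10101*, 10110*, 11000*, 11001*, 11010*, 11100*, 11101*
[col 1] -0101, -0110, -1001, 0-001, 0-110, 00-01, 0111-, 1-010, 1-101, 10-10, 1001-, 11-00*, 11-01*, 110-0, 1100-*, 1110-*
[col 2] 11-0-
Prime implicants: -0101, -0110, -1001, 0-001, 0-110, 00-01, 0111-, 1-010, 1-101, 10-10, 1001-, 11-0-, 110-0
PI chart (minterm → PIs covering it):
  6 | -0110,0-110
  9 | -1001,0-001
  15 | 0111-  (sole → essential)
  18 | 1-010,10-10,1001-
  19 | 1001-  (sole → essential)
  21 | -0101,1-101
  22 | -0110,10-10
  24 | 11-0-,110-0
  25 | -1001,11-0-
  28 | 11-0-  (sole → essential)
  29 | 1-101,11-0-
Essential prime implicants: 0111-, 1001-, 11-0-

3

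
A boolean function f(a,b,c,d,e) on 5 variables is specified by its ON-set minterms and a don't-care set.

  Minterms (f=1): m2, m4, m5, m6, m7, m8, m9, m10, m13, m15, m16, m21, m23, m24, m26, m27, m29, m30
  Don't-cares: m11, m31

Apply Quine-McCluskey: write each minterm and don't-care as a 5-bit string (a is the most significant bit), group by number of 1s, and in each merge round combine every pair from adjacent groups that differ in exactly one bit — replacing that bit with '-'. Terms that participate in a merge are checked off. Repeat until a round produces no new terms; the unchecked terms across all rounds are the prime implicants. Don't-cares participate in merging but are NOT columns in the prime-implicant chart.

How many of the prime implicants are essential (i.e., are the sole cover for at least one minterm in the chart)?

4

Round 0: 00010✓ 00100✓ 00101✓ 00110✓ 00111✓ 01000✓ 01001✓ 01010✓ 01011✓ 01101✓ 01111✓ 10000✓ 10101✓ 10111✓ 11000✓ 11010✓ 11011✓ 11101✓ 11110✓ 11111✓
Round 1: -0101✓ -0111✓ -1000✓ -1010✓ -1011✓ -1101✓ -1111✓ 0-010 0-101✓ 0-111✓ 00-10 001-0✓ 001-1✓ 0010-✓ 0011-✓ 01-01✓ 01-11✓ 010-0✓ 010-1✓ 0100-✓ 0101-✓ 011-1✓ 1-000 1-101✓ 1-111✓ 101-1✓ 11-10✓ 11-11✓ 110-0✓ 1101-✓ 111-1✓ 1111-✓
Round 2: --101✓ --111✓ -01-1✓ -1-11 -10-0 -101- -11-1✓ 0-1-1✓ 001-- 01--1 010-- 1-1-1✓ 11-1-
Round 3: --1-1
PIs = {--1-1, -1-11, -10-0, -101-, 0-010, 00-10, 001--, 01--1, 010--, 1-000, 11-1-}
Coverage chart:
  m2: 0-010,00-10
  m4: 001-- ←essential
  m5: --1-1,001--
  m6: 00-10,001--
  m7: --1-1,001--
  m8: -10-0,010--
  m9: 01--1,010--
  m10: -10-0,-101-,0-010,010--
  m13: --1-1,01--1
  m15: --1-1,-1-11,01--1
  m16: 1-000 ←essential
  m21: --1-1 ←essential
  m23: --1-1 ←essential
  m24: -10-0,1-000
  m26: -10-0,-101-,11-1-
  m27: -1-11,-101-,11-1-
  m29: --1-1 ←essential
  m30: 11-1- ←essential
Essential: --1-1, 001--, 1-000, 11-1-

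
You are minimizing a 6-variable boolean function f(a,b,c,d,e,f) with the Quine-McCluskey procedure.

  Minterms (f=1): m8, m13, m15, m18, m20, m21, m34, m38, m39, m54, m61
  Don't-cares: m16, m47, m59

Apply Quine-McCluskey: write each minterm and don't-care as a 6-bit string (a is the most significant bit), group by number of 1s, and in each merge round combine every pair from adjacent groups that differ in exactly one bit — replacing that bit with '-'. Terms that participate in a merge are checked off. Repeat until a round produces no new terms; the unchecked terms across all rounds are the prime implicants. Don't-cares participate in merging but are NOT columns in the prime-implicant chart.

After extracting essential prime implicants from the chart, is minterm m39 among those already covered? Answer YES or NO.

[col 0] 001000, 001101*, 001111*, 010000*, 010010*, 010100*, 010101*, 100010*, 100110*, 100111*, 101111*, 110110*, 111011, 111101
[col 1] -01111, 0011-1, 010-00, 0100-0, 01010-, 1-0110, 10-111, 100-10, 10011-
Prime implicants: -01111, 001000, 0011-1, 010-00, 0100-0, 01010-, 1-0110, 10-111, 100-10, 10011-, 111011, 111101
PI chart (minterm → PIs covering it):
  8 | 001000  (sole → essential)
  13 | 0011-1  (sole → essential)
  15 | -01111,0011-1
  18 | 0100-0  (sole → essential)
  20 | 010-00,01010-
  21 | 01010-  (sole → essential)
  34 | 100-10  (sole → essential)
  38 | 1-0110,100-10,10011-
  39 | 10-111,10011-
  54 | 1-0110  (sole → essential)
  61 | 111101  (sole → essential)
Essential prime implicants: 001000, 0011-1, 0100-0, 01010-, 1-0110, 100-10, 111101

NO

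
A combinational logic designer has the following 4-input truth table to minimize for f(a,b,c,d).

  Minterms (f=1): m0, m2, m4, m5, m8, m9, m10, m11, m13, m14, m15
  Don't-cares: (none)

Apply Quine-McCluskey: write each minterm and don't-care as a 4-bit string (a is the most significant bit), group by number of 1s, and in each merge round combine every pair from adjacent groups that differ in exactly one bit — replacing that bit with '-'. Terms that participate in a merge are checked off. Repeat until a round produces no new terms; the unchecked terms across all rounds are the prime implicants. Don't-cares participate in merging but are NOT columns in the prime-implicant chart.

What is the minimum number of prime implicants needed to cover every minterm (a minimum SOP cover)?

4

size-2^0 implicants → 0000(✓)  0010(✓)  0100(✓)  0101(✓)  1000(✓)  1001(✓)  1010(✓)  1011(✓)  1101(✓)  1110(✓)  1111(✓)
size-2^1 implicants → -000(✓)  -010(✓)  -101  0-00  00-0(✓)  010-  1-01(✓)  1-10(✓)  1-11(✓)  10-0(✓)  10-1(✓)  100-(✓)  101-(✓)  11-1(✓)  111-(✓)
size-2^2 implicants → -0-0  1--1  1-1-  10--
Unchecked terms (primes): -0-0, -101, 0-00, 010-, 1--1, 1-1-, 10--
Minterm coverage:
  m0 ⊆ -0-0,0-00
  m2 ⊆ -0-0 [E]
  m4 ⊆ 0-00,010-
  m5 ⊆ -101,010-
  m8 ⊆ -0-0,10--
  m9 ⊆ 1--1,10--
  m10 ⊆ -0-0,1-1-,10--
  m11 ⊆ 1--1,1-1-,10--
  m13 ⊆ -101,1--1
  m14 ⊆ 1-1- [E]
  m15 ⊆ 1--1,1-1-
E = {-0-0, 1-1-}
Petrick residual → 010-, 1--1
Cover = b'd' + a'bc' + ad + ac  |cover|=4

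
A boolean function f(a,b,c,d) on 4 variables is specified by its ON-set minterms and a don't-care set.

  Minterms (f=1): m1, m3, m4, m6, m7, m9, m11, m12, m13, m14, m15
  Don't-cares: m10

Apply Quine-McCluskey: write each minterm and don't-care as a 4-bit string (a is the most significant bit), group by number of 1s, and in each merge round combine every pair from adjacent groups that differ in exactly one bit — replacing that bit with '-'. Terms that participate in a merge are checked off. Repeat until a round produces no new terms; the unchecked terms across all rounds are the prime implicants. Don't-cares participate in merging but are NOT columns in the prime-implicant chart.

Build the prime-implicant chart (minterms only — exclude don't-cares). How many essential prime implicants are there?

size-2^0 implicants → 0001(✓)  0011(✓)  0100(✓)  0110(✓)  0111(✓)  1001(✓)  1010(✓)  1011(✓)  1100(✓)  1101(✓)  1110(✓)  1111(✓)
size-2^1 implicants → -001(✓)  -011(✓)  -100(✓)  -110(✓)  -111(✓)  0-11(✓)  00-1(✓)  01-0(✓)  011-(✓)  1-01(✓)  1-10(✓)  1-11(✓)  10-1(✓)  101-(✓)  11-0(✓)  11-1(✓)  110-(✓)  111-(✓)
size-2^2 implicants → --11  -0-1  -1-0  -11-  1--1  1-1-  11--
Unchecked terms (primes): --11, -0-1, -1-0, -11-, 1--1, 1-1-, 11--
Minterm coverage:
  m1 ⊆ -0-1 [E]
  m3 ⊆ --11,-0-1
  m4 ⊆ -1-0 [E]
  m6 ⊆ -1-0,-11-
  m7 ⊆ --11,-11-
  m9 ⊆ -0-1,1--1
  m11 ⊆ --11,-0-1,1--1,1-1-
  m12 ⊆ -1-0,11--
  m13 ⊆ 1--1,11--
  m14 ⊆ -1-0,-11-,1-1-,11--
  m15 ⊆ --11,-11-,1--1,1-1-,11--
E = {-0-1, -1-0}

2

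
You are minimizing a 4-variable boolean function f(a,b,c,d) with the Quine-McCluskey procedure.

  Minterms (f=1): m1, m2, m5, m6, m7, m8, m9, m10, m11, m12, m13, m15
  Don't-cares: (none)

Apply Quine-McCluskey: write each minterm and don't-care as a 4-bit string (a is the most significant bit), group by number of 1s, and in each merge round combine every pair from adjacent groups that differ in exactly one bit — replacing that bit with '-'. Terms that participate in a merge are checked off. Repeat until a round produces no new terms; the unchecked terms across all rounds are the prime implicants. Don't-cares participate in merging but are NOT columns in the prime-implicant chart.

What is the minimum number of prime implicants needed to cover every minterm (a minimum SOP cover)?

5

[col 0] 0001*, 0010*, 0101*, 0110*, 0111*, 1000*, 1001*, 1010*, 1011*, 1100*, 1101*, 1111*
[col 1] -001*, -010, -101*, -111*, 0-01*, 0-10, 01-1*, 011-, 1-00*, 1-01*, 1-11*, 10-0*, 10-1*, 100-*, 101-*, 11-1*, 110-*
[col 2] --01, -1-1, 1--1, 1-0-, 10--
Prime implicants: --01, -010, -1-1, 0-10, 011-, 1--1, 1-0-, 10--
PI chart (minterm → PIs covering it):
  1 | --01  (sole → essential)
  2 | -010,0-10
  5 | --01,-1-1
  6 | 0-10,011-
  7 | -1-1,011-
  8 | 1-0-,10--
  9 | --01,1--1,1-0-,10--
  10 | -010,10--
  11 | 1--1,10--
  12 | 1-0-  (sole → essential)
  13 | --01,-1-1,1--1,1-0-
  15 | -1-1,1--1
Essential prime implicants: --01, 1-0-
Petrick residual → -010, 011-, 1--1
Minimum SOP uses 5 PIs: c'd + b'cd' + a'bc + ad + ac'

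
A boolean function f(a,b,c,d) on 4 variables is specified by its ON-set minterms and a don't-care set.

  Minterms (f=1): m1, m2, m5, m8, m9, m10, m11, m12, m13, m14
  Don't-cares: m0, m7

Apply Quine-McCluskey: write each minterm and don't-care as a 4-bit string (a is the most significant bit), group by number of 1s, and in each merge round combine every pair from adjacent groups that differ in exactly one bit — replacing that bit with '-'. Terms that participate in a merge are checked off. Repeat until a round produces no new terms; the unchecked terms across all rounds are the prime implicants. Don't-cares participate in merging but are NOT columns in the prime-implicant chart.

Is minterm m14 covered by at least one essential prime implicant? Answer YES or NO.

YES

size-2^0 implicants → 0000(✓)  0001(✓)  0010(✓)  0101(✓)  0111(✓)  1000(✓)  1001(✓)  1010(✓)  1011(✓)  1100(✓)  1101(✓)  1110(✓)
size-2^1 implicants → -000(✓)  -001(✓)  -010(✓)  -101(✓)  0-01(✓)  00-0(✓)  000-(✓)  01-1  1-00(✓)  1-01(✓)  1-10(✓)  10-0(✓)  10-1(✓)  100-(✓)  101-(✓)  11-0(✓)  110-(✓)
size-2^2 implicants → --01  -0-0  -00-  1--0  1-0-  10--
Unchecked terms (primes): --01, -0-0, -00-, 01-1, 1--0, 1-0-, 10--
Minterm coverage:
  m1 ⊆ --01,-00-
  m2 ⊆ -0-0 [E]
  m5 ⊆ --01,01-1
  m8 ⊆ -0-0,-00-,1--0,1-0-,10--
  m9 ⊆ --01,-00-,1-0-,10--
  m10 ⊆ -0-0,1--0,10--
  m11 ⊆ 10-- [E]
  m12 ⊆ 1--0,1-0-
  m13 ⊆ --01,1-0-
  m14 ⊆ 1--0 [E]
E = {-0-0, 1--0, 10--}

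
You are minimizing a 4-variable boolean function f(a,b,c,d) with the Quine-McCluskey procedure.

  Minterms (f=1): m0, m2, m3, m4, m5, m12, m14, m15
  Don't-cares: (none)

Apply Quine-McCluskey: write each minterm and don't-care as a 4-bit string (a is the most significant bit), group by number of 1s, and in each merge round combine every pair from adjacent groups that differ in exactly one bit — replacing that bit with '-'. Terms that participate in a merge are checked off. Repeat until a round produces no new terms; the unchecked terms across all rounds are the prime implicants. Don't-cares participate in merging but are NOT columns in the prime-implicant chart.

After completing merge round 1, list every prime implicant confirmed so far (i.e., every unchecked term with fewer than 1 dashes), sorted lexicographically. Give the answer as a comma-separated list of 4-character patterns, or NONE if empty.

Round 0: 0000✓ 0010✓ 0011✓ 0100✓ 0101✓ 1100✓ 1110✓ 1111✓
Round 1: -100 0-00 00-0 001- 010- 11-0 111-
PIs = {-100, 0-00, 00-0, 001-, 010-, 11-0, 111-}

NONE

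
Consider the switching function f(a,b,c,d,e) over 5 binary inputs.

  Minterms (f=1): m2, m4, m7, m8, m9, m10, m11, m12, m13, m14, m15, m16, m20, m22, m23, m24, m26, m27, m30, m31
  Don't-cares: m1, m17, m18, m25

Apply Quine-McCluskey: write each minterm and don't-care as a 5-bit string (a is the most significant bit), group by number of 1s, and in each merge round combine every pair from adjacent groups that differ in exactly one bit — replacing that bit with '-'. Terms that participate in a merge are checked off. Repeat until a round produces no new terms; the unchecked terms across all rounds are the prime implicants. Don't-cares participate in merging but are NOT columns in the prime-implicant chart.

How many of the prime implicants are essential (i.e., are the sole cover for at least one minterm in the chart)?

3

Round 0: 00001✓ 00010✓ 00100✓ 00111✓ 01000✓ 01001✓ 01010✓ 01011✓ 01100✓ 01101✓ 01110✓ 01111✓ 10000✓ 10001✓ 10010✓ 10100✓ 10110✓ 10111✓ 11000✓ 11001✓ 11010✓ 11011✓ 11110✓ 11111✓
Round 1: -0001✓ -0010✓ -0100 -0111✓ -1000✓ -1001✓ -1010✓ -1011✓ -1110✓ -1111✓ 0-001✓ 0-010✓ 0-100 0-111✓ 01-00✓ 01-01✓ 01-10✓ 01-11✓ 010-0✓ 010-1✓ 0100-✓ 0101-✓ 011-0✓ 011-1✓ 0110-✓ 0111-✓ 1-000✓ 1-001✓ 1-010✓ 1-110✓ 1-111✓ 10-00✓ 10-10✓ 100-0✓ 1000-✓ 101-0✓ 1011-✓ 11-10✓ 11-11✓ 110-0✓ 110-1✓ 1100-✓ 1101-✓ 1111-✓
Round 2: --001 --010 --111 -1-10✓ -1-11✓ -10-0✓ -10-1✓ -100-✓ -101-✓ -111-✓ 01--0✓ 01--1✓ 01-0-✓ 01-1-✓ 010--✓ 011--✓ 1--10 1-0-0 1-00- 1-11- 10--0 11-1-✓ 110--✓
Round 3: -1-1- -10-- 01---
PIs = {--001, --010, --111, -0100, -1-1-, -10--, 0-100, 01---, 1--10, 1-0-0, 1-00-, 1-11-, 10--0}
Coverage chart:
  m2: --010 ←essential
  m4: -0100,0-100
  m7: --111 ←essential
  m8: -10--,01---
  m9: --001,-10--,01---
  m10: --010,-1-1-,-10--,01---
  m11: -1-1-,-10--,01---
  m12: 0-100,01---
  m13: 01--- ←essential
  m14: -1-1-,01---
  m15: --111,-1-1-,01---
  m16: 1-0-0,1-00-,10--0
  m20: -0100,10--0
  m22: 1--10,1-11-,10--0
  m23: --111,1-11-
  m24: -10--,1-0-0,1-00-
  m26: --010,-1-1-,-10--,1--10,1-0-0
  m27: -1-1-,-10--
  m30: -1-1-,1--10,1-11-
  m31: --111,-1-1-,1-11-
Essential: --010, --111, 01---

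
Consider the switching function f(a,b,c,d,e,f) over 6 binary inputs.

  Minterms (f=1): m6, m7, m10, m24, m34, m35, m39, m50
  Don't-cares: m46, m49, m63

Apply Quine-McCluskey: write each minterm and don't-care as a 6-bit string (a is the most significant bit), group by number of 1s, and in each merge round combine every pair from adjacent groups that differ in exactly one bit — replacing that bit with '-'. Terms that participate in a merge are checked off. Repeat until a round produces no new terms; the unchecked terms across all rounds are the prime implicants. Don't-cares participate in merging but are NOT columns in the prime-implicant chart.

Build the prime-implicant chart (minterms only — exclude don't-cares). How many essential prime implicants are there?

[col 0] 000110*, 000111*, 001010, 011000, 100010*, 100011*, 100111*, 101110, 110001, 110010*, 111111
[col 1] -00111, 00011-, 1-0010, 100-11, 10001-
Prime implicants: -00111, 00011-, 001010, 011000, 1-0010, 100-11, 10001-, 101110, 110001, 111111
PI chart (minterm → PIs covering it):
  6 | 00011-  (sole → essential)
  7 | -00111,00011-
  10 | 001010  (sole → essential)
  24 | 011000  (sole → essential)
  34 | 1-0010,10001-
  35 | 100-11,10001-
  39 | -00111,100-11
  50 | 1-0010  (sole → essential)
Essential prime implicants: 00011-, 001010, 011000, 1-0010

4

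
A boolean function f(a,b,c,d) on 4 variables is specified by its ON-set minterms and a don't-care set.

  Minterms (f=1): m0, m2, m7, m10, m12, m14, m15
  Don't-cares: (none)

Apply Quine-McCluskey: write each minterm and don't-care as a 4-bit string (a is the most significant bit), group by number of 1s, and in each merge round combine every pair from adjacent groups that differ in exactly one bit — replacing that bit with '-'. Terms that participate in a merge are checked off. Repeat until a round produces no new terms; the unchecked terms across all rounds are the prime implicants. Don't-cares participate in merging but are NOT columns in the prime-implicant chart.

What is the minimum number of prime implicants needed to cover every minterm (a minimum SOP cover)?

4

[col 0] 0000*, 0010*, 0111*, 1010*, 1100*, 1110*, 1111*
[col 1] -010, -111, 00-0, 1-10, 11-0, 111-
Prime implicants: -010, -111, 00-0, 1-10, 11-0, 111-
PI chart (minterm → PIs covering it):
  0 | 00-0  (sole → essential)
  2 | -010,00-0
  7 | -111  (sole → essential)
  10 | -010,1-10
  12 | 11-0  (sole → essential)
  14 | 1-10,11-0,111-
  15 | -111,111-
Essential prime implicants: -111, 00-0, 11-0
Petrick residual → -010
Minimum SOP uses 4 PIs: b'cd' + bcd + a'b'd' + abd'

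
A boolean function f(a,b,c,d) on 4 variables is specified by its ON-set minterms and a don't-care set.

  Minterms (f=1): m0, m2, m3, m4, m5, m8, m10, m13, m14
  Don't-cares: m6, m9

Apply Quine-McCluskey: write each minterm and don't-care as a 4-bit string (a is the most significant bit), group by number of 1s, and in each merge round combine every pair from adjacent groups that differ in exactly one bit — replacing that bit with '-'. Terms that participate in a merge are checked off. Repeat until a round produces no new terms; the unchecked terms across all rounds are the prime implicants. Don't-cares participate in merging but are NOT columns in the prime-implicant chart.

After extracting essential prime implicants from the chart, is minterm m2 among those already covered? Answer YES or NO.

YES

size-2^0 implicants → 0000(✓)  0010(✓)  0011(✓)  0100(✓)  0101(✓)  0110(✓)  1000(✓)  1001(✓)  1010(✓)  1101(✓)  1110(✓)
size-2^1 implicants → -000(✓)  -010(✓)  -101  -110(✓)  0-00(✓)  0-10(✓)  00-0(✓)  001-  01-0(✓)  010-  1-01  1-10(✓)  10-0(✓)  100-
size-2^2 implicants → --10  -0-0  0--0
Unchecked terms (primes): --10, -0-0, -101, 0--0, 001-, 010-, 1-01, 100-
Minterm coverage:
  m0 ⊆ -0-0,0--0
  m2 ⊆ --10,-0-0,0--0,001-
  m3 ⊆ 001- [E]
  m4 ⊆ 0--0,010-
  m5 ⊆ -101,010-
  m8 ⊆ -0-0,100-
  m10 ⊆ --10,-0-0
  m13 ⊆ -101,1-01
  m14 ⊆ --10 [E]
E = {--10, 001-}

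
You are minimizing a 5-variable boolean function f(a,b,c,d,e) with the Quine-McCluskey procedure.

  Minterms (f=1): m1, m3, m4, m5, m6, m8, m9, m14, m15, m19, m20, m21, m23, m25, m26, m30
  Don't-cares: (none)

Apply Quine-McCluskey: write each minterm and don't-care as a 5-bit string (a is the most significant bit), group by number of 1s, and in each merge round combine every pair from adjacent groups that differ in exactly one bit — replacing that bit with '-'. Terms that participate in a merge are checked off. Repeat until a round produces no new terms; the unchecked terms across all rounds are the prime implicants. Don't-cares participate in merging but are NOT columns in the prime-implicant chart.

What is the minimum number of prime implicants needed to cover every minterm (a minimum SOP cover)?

8

size-2^0 implicants → 00001(✓)  00011(✓)  00100(✓)  00101(✓)  00110(✓)  01000(✓)  01001(✓)  01110(✓)  01111(✓)  10011(✓)  10100(✓)  10101(✓)  10111(✓)  11001(✓)  11010(✓)  11110(✓)
size-2^1 implicants → -0011  -0100(✓)  -0101(✓)  -1001  -1110  0-001  0-110  00-01  000-1  001-0  0010-(✓)  0100-  0111-  10-11  101-1  1010-(✓)  11-10
size-2^2 implicants → -010-
Unchecked terms (primes): -0011, -010-, -1001, -1110, 0-001, 0-110, 00-01, 000-1, 001-0, 0100-, 0111-, 10-11, 101-1, 11-10
Minterm coverage:
  m1 ⊆ 0-001,00-01,000-1
  m3 ⊆ -0011,000-1
  m4 ⊆ -010-,001-0
  m5 ⊆ -010-,00-01
  m6 ⊆ 0-110,001-0
  m8 ⊆ 0100- [E]
  m9 ⊆ -1001,0-001,0100-
  m14 ⊆ -1110,0-110,0111-
  m15 ⊆ 0111- [E]
  m19 ⊆ -0011,10-11
  m20 ⊆ -010- [E]
  m21 ⊆ -010-,101-1
  m23 ⊆ 10-11,101-1
  m25 ⊆ -1001 [E]
  m26 ⊆ 11-10 [E]
  m30 ⊆ -1110,11-10
E = {-010-, -1001, 0100-, 0111-, 11-10}
Petrick residual → 0-110, 000-1, 10-11
Cover = b'cd' + bc'd'e + a'cde' + a'b'c'e + a'bc'd' + a'bcd + ab'de + abde'  |cover|=8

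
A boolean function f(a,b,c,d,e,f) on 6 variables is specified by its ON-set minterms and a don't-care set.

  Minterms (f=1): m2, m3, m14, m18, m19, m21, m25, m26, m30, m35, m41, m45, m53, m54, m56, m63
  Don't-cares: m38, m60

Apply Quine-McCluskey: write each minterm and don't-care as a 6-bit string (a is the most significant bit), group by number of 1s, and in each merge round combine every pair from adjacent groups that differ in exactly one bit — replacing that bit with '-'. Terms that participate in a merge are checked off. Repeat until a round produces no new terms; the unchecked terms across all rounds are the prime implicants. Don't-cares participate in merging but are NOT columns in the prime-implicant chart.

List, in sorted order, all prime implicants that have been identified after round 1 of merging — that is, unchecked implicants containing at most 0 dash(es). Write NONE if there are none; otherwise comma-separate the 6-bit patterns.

011001, 111111

size-2^0 implicants → 000010(✓)  000011(✓)  001110(✓)  010010(✓)  010011(✓)  010101(✓)  011001  011010(✓)  011110(✓)  100011(✓)  100110(✓)  101001(✓)  101101(✓)  110101(✓)  110110(✓)  111000(✓)  111100(✓)  111111
size-2^1 implicants → -00011  -10101  0-0010(✓)  0-0011(✓)  0-1110  00001-(✓)  01-010  01001-(✓)  011-10  1-0110  101-01  111-00
size-2^2 implicants → 0-001-
Unchecked terms (primes): -00011, -10101, 0-001-, 0-1110, 01-010, 011-10, 011001, 1-0110, 101-01, 111-00, 111111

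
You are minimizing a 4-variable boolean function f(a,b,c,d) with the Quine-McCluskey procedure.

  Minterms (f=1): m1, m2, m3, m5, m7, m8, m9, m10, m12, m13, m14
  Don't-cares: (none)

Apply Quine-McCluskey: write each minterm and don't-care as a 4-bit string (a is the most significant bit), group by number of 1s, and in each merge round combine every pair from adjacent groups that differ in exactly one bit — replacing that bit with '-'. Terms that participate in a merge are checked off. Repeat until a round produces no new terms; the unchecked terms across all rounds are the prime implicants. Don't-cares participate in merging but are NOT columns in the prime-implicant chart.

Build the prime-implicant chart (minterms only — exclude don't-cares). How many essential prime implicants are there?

2

Round 0: 0001✓ 0010✓ 0011✓ 0101✓ 0111✓ 1000✓ 1001✓ 1010✓ 1100✓ 1101✓ 1110✓
Round 1: -001✓ -010 -101✓ 0-01✓ 0-11✓ 00-1✓ 001- 01-1✓ 1-00✓ 1-01✓ 1-10✓ 10-0✓ 100-✓ 11-0✓ 110-✓
Round 2: --01 0--1 1--0 1-0-
PIs = {--01, -010, 0--1, 001-, 1--0, 1-0-}
Coverage chart:
  m1: --01,0--1
  m2: -010,001-
  m3: 0--1,001-
  m5: --01,0--1
  m7: 0--1 ←essential
  m8: 1--0,1-0-
  m9: --01,1-0-
  m10: -010,1--0
  m12: 1--0,1-0-
  m13: --01,1-0-
  m14: 1--0 ←essential
Essential: 0--1, 1--0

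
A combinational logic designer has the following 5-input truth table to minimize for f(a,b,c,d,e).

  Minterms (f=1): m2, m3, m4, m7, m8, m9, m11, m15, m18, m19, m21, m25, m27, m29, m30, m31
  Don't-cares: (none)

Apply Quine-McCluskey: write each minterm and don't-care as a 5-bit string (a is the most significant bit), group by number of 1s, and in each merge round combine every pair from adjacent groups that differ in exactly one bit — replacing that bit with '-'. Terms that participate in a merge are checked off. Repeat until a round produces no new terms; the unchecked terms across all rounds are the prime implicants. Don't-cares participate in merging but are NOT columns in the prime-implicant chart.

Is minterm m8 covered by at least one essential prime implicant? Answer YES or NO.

size-2^0 implicants → 00010(✓)  00011(✓)  00100  00111(✓)  01000(✓)  01001(✓)  01011(✓)  01111(✓)  10010(✓)  10011(✓)  10101(✓)  11001(✓)  11011(✓)  11101(✓)  11110(✓)  11111(✓)
size-2^1 implicants → -0010(✓)  -0011(✓)  -1001(✓)  -1011(✓)  -1111(✓)  0-011(✓)  0-111(✓)  00-11(✓)  0001-(✓)  01-11(✓)  010-1(✓)  0100-  1-011(✓)  1-101  1001-(✓)  11-01(✓)  11-11(✓)  110-1(✓)  111-1(✓)  1111-
size-2^2 implicants → --011  -001-  -1-11  -10-1  0--11  11--1
Unchecked terms (primes): --011, -001-, -1-11, -10-1, 0--11, 00100, 0100-, 1-101, 11--1, 1111-
Minterm coverage:
  m2 ⊆ -001- [E]
  m3 ⊆ --011,-001-,0--11
  m4 ⊆ 00100 [E]
  m7 ⊆ 0--11 [E]
  m8 ⊆ 0100- [E]
  m9 ⊆ -10-1,0100-
  m11 ⊆ --011,-1-11,-10-1,0--11
  m15 ⊆ -1-11,0--11
  m18 ⊆ -001- [E]
  m19 ⊆ --011,-001-
  m21 ⊆ 1-101 [E]
  m25 ⊆ -10-1,11--1
  m27 ⊆ --011,-1-11,-10-1,11--1
  m29 ⊆ 1-101,11--1
  m30 ⊆ 1111- [E]
  m31 ⊆ -1-11,11--1,1111-
E = {-001-, 0--11, 00100, 0100-, 1-101, 1111-}

YES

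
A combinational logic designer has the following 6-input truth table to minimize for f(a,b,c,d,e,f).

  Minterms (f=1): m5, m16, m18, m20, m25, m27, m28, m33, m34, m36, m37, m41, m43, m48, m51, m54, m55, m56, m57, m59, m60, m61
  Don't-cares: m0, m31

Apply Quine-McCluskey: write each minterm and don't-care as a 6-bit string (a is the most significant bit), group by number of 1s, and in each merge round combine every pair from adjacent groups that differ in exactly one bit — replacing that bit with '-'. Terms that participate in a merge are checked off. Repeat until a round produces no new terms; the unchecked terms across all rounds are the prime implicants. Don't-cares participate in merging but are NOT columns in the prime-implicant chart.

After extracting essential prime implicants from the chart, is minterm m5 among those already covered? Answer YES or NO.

[col 0] 000000*, 000101*, 010000*, 010010*, 010100*, 011001*, 011011*, 011100*, 011111*, 100001*, 100010, 100100*, 100101*, 101001*, 101011*, 110000*, 110011*, 110110*, 110111*, 111000*, 111001*, 111011*, 111100*, 111101*
[col 1] -00101, -10000, -11001*, -11011*, -11100, 0-0000, 01-100, 010-00, 0100-0, 011-11, 0110-1*, 1-1001*, 1-1011*, 10-001, 100-01, 10010-, 1010-1*, 11-000, 11-011, 110-11, 11011-, 111-00*, 111-01*, 1110-1*, 11100-*, 11110-*
[col 2] -110-1, 1-10-1, 111-0-
Prime implicants: -00101, -10000, -110-1, -11100, 0-0000, 01-100, 010-00, 0100-0, 011-11, 1-10-1, 10-001, 100-01, 100010, 10010-, 11-000, 11-011, 110-11, 11011-, 111-0-
PI chart (minterm → PIs covering it):
  5 | -00101  (sole → essential)
  16 | -10000,0-0000,010-00,0100-0
  18 | 0100-0  (sole → essential)
  20 | 01-100,010-00
  25 | -110-1  (sole → essential)
  27 | -110-1,011-11
  28 | -11100,01-100
  33 | 10-001,100-01
  34 | 100010  (sole → essential)
  36 | 10010-  (sole → essential)
  37 | -00101,100-01,10010-
  41 | 1-10-1,10-001
  43 | 1-10-1  (sole → essential)
  48 | -10000,11-000
  51 | 11-011,110-11
  54 | 11011-  (sole → essential)
  55 | 110-11,11011-
  56 | 11-000,111-0-
  57 | -110-1,1-10-1,111-0-
  59 | -110-1,1-10-1,11-011
  60 | -11100,111-0-
  61 | 111-0-  (sole → essential)
Essential prime implicants: -00101, -110-1, 0100-0, 1-10-1, 100010, 10010-, 11011-, 111-0-

YES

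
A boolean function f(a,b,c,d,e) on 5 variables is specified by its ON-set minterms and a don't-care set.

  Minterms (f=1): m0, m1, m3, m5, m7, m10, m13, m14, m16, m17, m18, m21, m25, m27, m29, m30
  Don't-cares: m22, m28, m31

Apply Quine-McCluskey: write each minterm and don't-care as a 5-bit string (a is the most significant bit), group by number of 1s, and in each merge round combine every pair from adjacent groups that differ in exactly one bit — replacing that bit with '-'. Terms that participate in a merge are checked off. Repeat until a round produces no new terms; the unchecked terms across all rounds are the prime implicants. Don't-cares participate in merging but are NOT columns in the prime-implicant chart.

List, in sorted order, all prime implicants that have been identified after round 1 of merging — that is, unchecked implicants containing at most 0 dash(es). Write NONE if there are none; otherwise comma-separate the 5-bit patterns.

[col 0] 00000*, 00001*, 00011*, 00101*, 00111*, 01010*, 01101*, 01110*, 10000*, 10001*, 10010*, 10101*, 10110*, 11001*, 11011*, 11100*, 11101*, 11110*, 11111*
[col 1] -0000*, -0001*, -0101*, -1101*, -1110, 0-101*, 00-01*, 00-11*, 000-1*, 0000-*, 001-1*, 01-10, 1-001*, 1-101*, 1-110, 10-01*, 10-10, 100-0, 1000-*, 11-01*, 11-11*, 110-1*, 111-0*, 111-1*, 1110-*, 1111-*
[col 2] --101, -0-01, -000-, 00--1, 1--01, 11--1, 111--
Prime implicants: --101, -0-01, -000-, -1110, 00--1, 01-10, 1--01, 1-110, 10-10, 100-0, 11--1, 111--

NONE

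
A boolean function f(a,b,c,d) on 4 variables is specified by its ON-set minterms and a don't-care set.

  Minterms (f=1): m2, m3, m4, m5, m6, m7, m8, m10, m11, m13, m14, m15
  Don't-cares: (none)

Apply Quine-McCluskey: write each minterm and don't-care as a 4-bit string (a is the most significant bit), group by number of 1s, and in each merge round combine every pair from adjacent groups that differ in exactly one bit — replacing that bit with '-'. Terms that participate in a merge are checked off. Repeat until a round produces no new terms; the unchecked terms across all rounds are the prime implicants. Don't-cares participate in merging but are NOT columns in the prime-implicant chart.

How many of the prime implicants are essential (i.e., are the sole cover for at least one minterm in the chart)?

[col 0] 0010*, 0011*, 0100*, 0101*, 0110*, 0111*, 1000*, 1010*, 1011*, 1101*, 1110*, 1111*
[col 1] -010*, -011*, -101*, -110*, -111*, 0-10*, 0-11*, 001-*, 01-0*, 01-1*, 010-*, 011-*, 1-10*, 1-11*, 10-0, 101-*, 11-1*, 111-*
[col 2] --10*, --11*, -01-*, -1-1, -11-*, 0-1-*, 01--, 1-1-*
[col 3] --1-
Prime implicants: --1-, -1-1, 01--, 10-0
PI chart (minterm → PIs covering it):
  2 | --1-  (sole → essential)
  3 | --1-  (sole → essential)
  4 | 01--  (sole → essential)
  5 | -1-1,01--
  6 | --1-,01--
  7 | --1-,-1-1,01--
  8 | 10-0  (sole → essential)
  10 | --1-,10-0
  11 | --1-  (sole → essential)
  13 | -1-1  (sole → essential)
  14 | --1-  (sole → essential)
  15 | --1-,-1-1
Essential prime implicants: --1-, -1-1, 01--, 10-0

4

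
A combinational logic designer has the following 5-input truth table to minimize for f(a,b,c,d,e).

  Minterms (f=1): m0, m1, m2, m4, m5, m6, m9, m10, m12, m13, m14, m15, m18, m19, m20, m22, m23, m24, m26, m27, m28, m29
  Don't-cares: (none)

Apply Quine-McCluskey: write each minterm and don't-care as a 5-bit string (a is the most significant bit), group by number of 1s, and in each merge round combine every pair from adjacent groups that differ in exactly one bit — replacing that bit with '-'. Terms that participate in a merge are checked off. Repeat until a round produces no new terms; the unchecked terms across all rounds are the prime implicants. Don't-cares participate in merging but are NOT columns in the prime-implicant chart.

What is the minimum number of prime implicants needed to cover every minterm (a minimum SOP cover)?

9

[col 0] 00000*, 00001*, 00010*, 00100*, 00101*, 00110*, 01001*, 01010*, 01100*, 01101*, 01110*, 01111*, 10010*, 10011*, 10100*, 10110*, 10111*, 11000*, 11010*, 11011*, 11100*, 11101*
[col 1] -0010*, -0100*, -0110*, -1010*, -1100*, -1101*, 0-001*, 0-010*, 0-100*, 0-101*, 0-110*, 00-00*, 00-01*, 00-10*, 000-0*, 0000-*, 001-0*, 0010-*, 01-01*, 01-10*, 011-0*, 011-1*, 0110-*, 0111-*, 1-010*, 1-011*, 1-100*, 10-10*, 10-11*, 1001-*, 101-0*, 1011-*, 11-00, 110-0, 1101-*, 1110-*
[col 2] --010, --100, -0-10, -01-0, -110-, 0--01, 0--10, 0-1-0, 0-10-, 00--0, 00-0-, 011--, 1-01-, 10-1-
Prime implicants: --010, --100, -0-10, -01-0, -110-, 0--01, 0--10, 0-1-0, 0-10-, 00--0, 00-0-, 011--, 1-01-, 10-1-, 11-00, 110-0
PI chart (minterm → PIs covering it):
  0 | 00--0,00-0-
  1 | 0--01,00-0-
  2 | --010,-0-10,0--10,00--0
  4 | --100,-01-0,0-1-0,0-10-,00--0,00-0-
  5 | 0--01,0-10-,00-0-
  6 | -0-10,-01-0,0--10,0-1-0,00--0
  9 | 0--01  (sole → essential)
  10 | --010,0--10
  12 | --100,-110-,0-1-0,0-10-,011--
  13 | -110-,0--01,0-10-,011--
  14 | 0--10,0-1-0,011--
  15 | 011--  (sole → essential)
  18 | --010,-0-10,1-01-,10-1-
  19 | 1-01-,10-1-
  20 | --100,-01-0
  22 | -0-10,-01-0,10-1-
  23 | 10-1-  (sole → essential)
  24 | 11-00,110-0
  26 | --010,1-01-,110-0
  27 | 1-01-  (sole → essential)
  28 | --100,-110-,11-00
  29 | -110-  (sole → essential)
Essential prime implicants: -110-, 0--01, 011--, 1-01-, 10-1-
Petrick residual → --010, --100, 00--0, 11-00
Minimum SOP uses 9 PIs: c'de' + cd'e' + bcd' + a'd'e + a'b'e' + a'bc + ac'd + ab'd + abd'e'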